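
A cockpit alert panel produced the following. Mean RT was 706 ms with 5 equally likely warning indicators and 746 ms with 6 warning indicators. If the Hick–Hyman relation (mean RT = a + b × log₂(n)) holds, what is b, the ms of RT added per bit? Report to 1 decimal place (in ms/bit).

Slope: b = (746 − 706) / (log₂ 6 − log₂ 5) = 40/0.2630 = 152.071 ms/bit.

152.1 ms/bit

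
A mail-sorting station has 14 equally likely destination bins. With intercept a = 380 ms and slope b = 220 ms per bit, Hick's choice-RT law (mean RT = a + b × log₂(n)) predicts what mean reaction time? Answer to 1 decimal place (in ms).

log₂(14) = 3.8074 bits, so RT = 380 + 220 × 3.8074 ≈ 1217.618 ms.

1217.6 ms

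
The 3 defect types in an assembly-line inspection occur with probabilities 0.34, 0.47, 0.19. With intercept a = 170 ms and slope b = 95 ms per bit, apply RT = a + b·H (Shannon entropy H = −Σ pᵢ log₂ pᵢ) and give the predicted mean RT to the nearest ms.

312 ms

H = 0.34·log₂(1/0.34) + 0.47·log₂(1/0.47) + 0.19·log₂(1/0.19) = 1.4964 bits.
RT = 170 + 95 × 1.4964 = 312.15 ms.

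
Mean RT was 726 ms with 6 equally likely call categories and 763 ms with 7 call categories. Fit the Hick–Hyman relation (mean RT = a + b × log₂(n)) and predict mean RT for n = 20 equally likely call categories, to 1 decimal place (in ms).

1015.0 ms

Solve the two-equation system in a and b:
  b = (763 − 726) / (log₂ 7 − log₂ 6) = 37 / (2.8074 − 2.5850) = 166.373 ms/bit
  a = 726 − 166.373 × 2.5850 = 295.933 ms
Then RT(20) = 295.933 + 166.373 × log₂ 20 = 295.933 + 166.373 × 4.3219 ≈ 1014.983 ms.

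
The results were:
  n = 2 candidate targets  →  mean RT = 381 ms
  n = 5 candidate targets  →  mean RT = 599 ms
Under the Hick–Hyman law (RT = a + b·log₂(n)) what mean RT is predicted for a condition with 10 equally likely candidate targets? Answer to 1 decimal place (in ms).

With log₂ n on the abscissa the relation is linear; from the two conditions:
  b = (599 − 381) / (log₂ 5 − log₂ 2) = 218 / (2.3219 − 1) = 164.911 ms/bit
  a = 381 − 164.911 × 1 = 216.089 ms
Then RT(10) = 216.089 + 164.911 × log₂ 10 = 216.089 + 164.911 × 3.3219 ≈ 763.911 ms.

763.9 ms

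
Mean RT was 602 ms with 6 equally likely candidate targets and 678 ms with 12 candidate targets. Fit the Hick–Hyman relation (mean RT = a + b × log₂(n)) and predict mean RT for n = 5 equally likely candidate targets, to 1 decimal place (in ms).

582.0 ms

Fit slope and intercept:
  b = (678 − 602) / (log₂ 12 − log₂ 6) = 76 / (3.5850 − 2.5850) = 76.000 ms/bit
  a = 602 − 76.000 × 2.5850 = 405.543 ms
Then RT(5) = 405.543 + 76.000 × log₂ 5 = 405.543 + 76.000 × 2.3219 ≈ 582.009 ms.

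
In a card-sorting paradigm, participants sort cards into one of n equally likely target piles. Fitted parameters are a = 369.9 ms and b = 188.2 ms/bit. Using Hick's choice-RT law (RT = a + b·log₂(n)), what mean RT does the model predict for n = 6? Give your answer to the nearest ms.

856 ms

log₂(6) = 2.5850 bits, so RT = 369.9 + 188.2 × 2.5850 ≈ 856.390 ms.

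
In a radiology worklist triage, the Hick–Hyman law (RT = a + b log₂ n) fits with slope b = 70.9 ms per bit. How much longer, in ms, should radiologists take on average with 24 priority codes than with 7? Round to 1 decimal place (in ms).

126.0 ms

Only the slope matters, since a is common to both: ΔRT = b·log₂(n₂/n₁).
log₂(24) − log₂(7) = 4.5850 − 2.8074 = 1.7776.
ΔRT = 70.9 × 1.7776 = 126.032 ms.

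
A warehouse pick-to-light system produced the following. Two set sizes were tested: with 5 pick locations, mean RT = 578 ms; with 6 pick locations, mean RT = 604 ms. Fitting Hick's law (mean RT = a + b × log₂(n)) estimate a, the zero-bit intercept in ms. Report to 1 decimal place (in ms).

b = (RT₂ − RT₁)/(log₂ n₂ − log₂ n₁) = (604 − 578)/(2.5850 − 2.3219) = 98.846 ms/bit.
a = RT₁ − b·log₂ n₁ = 578 − 98.846 × 2.3219 = 348.486 ms.

348.5 ms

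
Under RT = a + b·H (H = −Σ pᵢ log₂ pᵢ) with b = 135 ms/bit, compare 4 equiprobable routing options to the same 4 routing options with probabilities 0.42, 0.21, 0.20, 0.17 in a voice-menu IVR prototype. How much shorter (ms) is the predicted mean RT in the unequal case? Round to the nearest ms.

14 ms

Equiprobable entropy H₀ = log₂ 4 = 2.0000 bits.
Skewed entropy H = −Σ pᵢ log₂ pᵢ = 1.8974 bits.
ΔRT = b·(H₀ − H) = 135 × 0.1026 = 13.85 ms.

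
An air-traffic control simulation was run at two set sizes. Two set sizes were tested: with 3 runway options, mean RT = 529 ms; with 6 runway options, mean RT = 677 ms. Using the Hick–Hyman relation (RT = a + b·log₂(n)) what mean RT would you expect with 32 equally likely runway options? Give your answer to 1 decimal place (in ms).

With log₂ n on the abscissa the relation is linear; from the two conditions:
  b = (677 − 529) / (log₂ 6 − log₂ 3) = 148 / (2.5850 − 1.5850) = 148.000 ms/bit
  a = 529 − 148.000 × 1.5850 = 294.426 ms
Then RT(32) = 294.426 + 148.000 × log₂ 32 = 294.426 + 148.000 × 5 ≈ 1034.426 ms.

1034.4 ms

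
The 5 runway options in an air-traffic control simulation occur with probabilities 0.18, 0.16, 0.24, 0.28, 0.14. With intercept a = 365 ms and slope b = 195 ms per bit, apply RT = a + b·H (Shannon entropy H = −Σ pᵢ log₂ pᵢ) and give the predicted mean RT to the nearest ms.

808 ms

H = 0.18·log₂(1/0.18) + 0.16·log₂(1/0.16) + 0.24·log₂(1/0.24) + 0.28·log₂(1/0.28) + 0.14·log₂(1/0.14) = 2.2738 bits.
RT = 365 + 195 × 2.2738 = 808.39 ms.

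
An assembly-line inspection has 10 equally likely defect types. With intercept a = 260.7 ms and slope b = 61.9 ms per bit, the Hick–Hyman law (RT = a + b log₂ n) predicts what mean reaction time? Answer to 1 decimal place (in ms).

466.3 ms

log₂(10) = 3.3219 bits, so RT = 260.7 + 61.9 × 3.3219 ≈ 466.327 ms.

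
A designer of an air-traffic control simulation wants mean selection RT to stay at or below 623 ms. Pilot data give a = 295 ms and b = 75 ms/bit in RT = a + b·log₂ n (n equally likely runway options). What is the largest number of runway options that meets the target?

20

75·log₂ n ≤ 623 − 295 = 328, giving log₂ n ≤ 4.3733 and n ≤ 20.725. The largest whole number is 20.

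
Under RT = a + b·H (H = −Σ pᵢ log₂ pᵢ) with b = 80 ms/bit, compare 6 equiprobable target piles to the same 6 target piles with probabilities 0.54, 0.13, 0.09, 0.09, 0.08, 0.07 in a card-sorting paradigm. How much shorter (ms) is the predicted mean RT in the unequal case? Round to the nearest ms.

43 ms

The RT saving is b·ΔH. Equiprobable H₀ = log₂(6) = 2.5850 bits; with the given probabilities H = 2.0481 bits.
b·(H₀ − H) = 80 × (2.5850 − 2.0481) = 42.95 ms.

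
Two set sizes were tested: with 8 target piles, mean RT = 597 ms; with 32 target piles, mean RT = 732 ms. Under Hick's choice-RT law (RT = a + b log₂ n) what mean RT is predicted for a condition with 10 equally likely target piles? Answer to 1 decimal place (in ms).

Fit slope and intercept:
  b = (732 − 597) / (log₂ 32 − log₂ 8) = 135 / (5 − 3) = 67.500 ms/bit
  a = 597 − 67.500 × 3 = 394.500 ms
Then RT(10) = 394.500 + 67.500 × log₂ 10 = 394.500 + 67.500 × 3.3219 ≈ 618.730 ms.

618.7 ms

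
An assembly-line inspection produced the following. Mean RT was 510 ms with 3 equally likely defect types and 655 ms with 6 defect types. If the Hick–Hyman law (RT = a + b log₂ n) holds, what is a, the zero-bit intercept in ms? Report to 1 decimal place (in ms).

The slope on a log₂ axis is (655 − 510) / (2.5850 − 1.5850) = 145.000 ms/bit.
Intercept: a = 510 − 145.000·log₂(3) = 280.180 ms.

280.2 ms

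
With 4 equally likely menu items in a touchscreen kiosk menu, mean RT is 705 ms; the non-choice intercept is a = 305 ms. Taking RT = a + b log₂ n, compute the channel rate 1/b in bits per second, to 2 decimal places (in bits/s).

Choice component = 705 − 305 = 400 ms over log₂(4) = 2 bits.
b = 400 / 2 = 200.000 ms/bit, so 1/b = 5.000 bits/s.

5.00 bits/s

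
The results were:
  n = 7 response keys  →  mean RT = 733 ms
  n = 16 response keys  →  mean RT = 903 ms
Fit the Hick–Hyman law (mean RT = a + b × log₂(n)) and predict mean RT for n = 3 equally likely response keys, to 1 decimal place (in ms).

With log₂ n on the abscissa the relation is linear; from the two conditions:
  b = (903 − 733) / (log₂ 16 − log₂ 7) = 170 / (4 − 2.8074) = 142.540 ms/bit
  a = 733 − 142.540 × 2.8074 = 332.839 ms
Then RT(3) = 332.839 + 142.540 × log₂ 3 = 332.839 + 142.540 × 1.5850 ≈ 558.760 ms.

558.8 ms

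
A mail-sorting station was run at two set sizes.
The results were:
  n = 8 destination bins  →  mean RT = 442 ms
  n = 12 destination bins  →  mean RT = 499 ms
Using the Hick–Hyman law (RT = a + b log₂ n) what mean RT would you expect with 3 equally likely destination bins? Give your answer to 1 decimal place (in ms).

304.1 ms

Solve the two-equation system in a and b:
  b = (499 − 442) / (log₂ 12 − log₂ 8) = 57 / (3.5850 − 3) = 97.442 ms/bit
  a = 442 − 97.442 × 3 = 149.674 ms
Then RT(3) = 149.674 + 97.442 × log₂ 3 = 149.674 + 97.442 × 1.5850 ≈ 304.116 ms.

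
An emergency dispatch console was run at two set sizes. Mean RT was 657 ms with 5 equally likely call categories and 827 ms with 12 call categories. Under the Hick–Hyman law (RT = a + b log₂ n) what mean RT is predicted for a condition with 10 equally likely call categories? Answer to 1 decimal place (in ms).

Solve the two-equation system in a and b:
  b = (827 − 657) / (log₂ 12 − log₂ 5) = 170 / (3.5850 − 2.3219) = 134.596 ms/bit
  a = 657 − 134.596 × 2.3219 = 344.477 ms
Then RT(10) = 344.477 + 134.596 × log₂ 10 = 344.477 + 134.596 × 3.3219 ≈ 791.596 ms.

791.6 ms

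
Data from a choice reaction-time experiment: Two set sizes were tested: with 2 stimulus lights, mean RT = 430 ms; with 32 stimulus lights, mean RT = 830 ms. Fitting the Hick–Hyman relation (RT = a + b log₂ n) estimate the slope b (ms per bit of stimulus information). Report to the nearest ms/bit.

b = (RT₂ − RT₁)/(log₂ n₂ − log₂ n₁) = (830 − 430)/(5 − 1) = 100 ms/bit.

100 ms/bit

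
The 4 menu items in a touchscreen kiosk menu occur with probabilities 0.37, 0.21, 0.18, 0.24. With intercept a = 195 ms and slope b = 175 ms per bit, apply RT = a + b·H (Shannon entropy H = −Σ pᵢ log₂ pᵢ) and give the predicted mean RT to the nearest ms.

535 ms

Entropy contributions −pᵢ log₂ pᵢ: 0.5307, 0.4728, 0.4453, 0.4941; sum H = 1.9430 bits.
RT = a + bH = 195 + 175·1.9430 = 535.02 ms.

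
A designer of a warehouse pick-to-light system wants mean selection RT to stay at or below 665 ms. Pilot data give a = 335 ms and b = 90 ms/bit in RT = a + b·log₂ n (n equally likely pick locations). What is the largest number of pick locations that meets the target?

12

90·log₂ n ≤ 665 − 335 = 330, giving log₂ n ≤ 3.6667 and n ≤ 12.699. The largest whole number is 12.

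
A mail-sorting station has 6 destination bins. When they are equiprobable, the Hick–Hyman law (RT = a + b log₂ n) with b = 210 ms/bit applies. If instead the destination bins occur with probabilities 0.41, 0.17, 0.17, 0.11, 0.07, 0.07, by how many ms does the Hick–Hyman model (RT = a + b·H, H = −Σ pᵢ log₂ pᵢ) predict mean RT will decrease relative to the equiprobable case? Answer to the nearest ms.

63 ms

Equiprobable entropy H₀ = log₂ 6 = 2.5850 bits.
Skewed entropy H = −Σ pᵢ log₂ pᵢ = 2.2840 bits.
ΔRT = b·(H₀ − H) = 210 × 0.3010 = 63.21 ms.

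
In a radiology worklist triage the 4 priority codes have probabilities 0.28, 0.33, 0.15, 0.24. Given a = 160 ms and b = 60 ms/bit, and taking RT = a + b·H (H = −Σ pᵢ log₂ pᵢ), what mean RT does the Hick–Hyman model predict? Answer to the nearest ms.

277 ms

Entropy contributions −pᵢ log₂ pᵢ: 0.5142, 0.5278, 0.4105, 0.4941; sum H = 1.9467 bits.
RT = a + bH = 160 + 60·1.9467 = 276.80 ms.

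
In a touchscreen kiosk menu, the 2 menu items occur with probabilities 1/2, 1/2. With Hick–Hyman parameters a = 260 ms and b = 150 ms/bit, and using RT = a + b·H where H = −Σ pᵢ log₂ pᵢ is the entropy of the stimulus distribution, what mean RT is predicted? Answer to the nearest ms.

Each term −pᵢ log₂ pᵢ: 0.5·1 + 0.5·1; summed, H = 1.000 bits.
Mean RT = a + bH = 260 + 150·1.000 = 410.00 ms.

410 ms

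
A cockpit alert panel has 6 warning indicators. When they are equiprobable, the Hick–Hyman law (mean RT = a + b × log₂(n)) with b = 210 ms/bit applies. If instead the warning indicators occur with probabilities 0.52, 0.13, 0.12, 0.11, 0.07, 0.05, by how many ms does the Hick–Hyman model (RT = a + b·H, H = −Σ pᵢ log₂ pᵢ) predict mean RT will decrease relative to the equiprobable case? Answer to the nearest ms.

107 ms

The RT saving is b·ΔH. Equiprobable H₀ = log₂(6) = 2.5850 bits; with the given probabilities H = 2.0752 bits.
b·(H₀ − H) = 210 × (2.5850 − 2.0752) = 107.04 ms.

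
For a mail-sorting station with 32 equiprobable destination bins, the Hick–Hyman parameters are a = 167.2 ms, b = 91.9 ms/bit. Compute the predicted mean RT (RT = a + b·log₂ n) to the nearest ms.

627 ms

log₂(32) = 5 bits, so RT = 167.2 + 91.9 × 5 ≈ 626.700 ms.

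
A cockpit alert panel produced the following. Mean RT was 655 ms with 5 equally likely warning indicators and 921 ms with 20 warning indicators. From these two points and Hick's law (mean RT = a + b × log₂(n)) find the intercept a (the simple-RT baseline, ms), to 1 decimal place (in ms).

b = (RT₂ − RT₁)/(log₂ n₂ − log₂ n₁) = (921 − 655)/(4.3219 − 2.3219) = 133.000 ms/bit.
a = RT₁ − b·log₂ n₁ = 655 − 133.000 × 2.3219 = 346.184 ms.

346.2 ms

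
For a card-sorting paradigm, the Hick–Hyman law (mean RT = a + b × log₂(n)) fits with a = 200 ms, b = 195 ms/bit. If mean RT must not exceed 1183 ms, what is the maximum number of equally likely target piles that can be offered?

195·log₂ n ≤ 1183 − 200 = 983, giving log₂ n ≤ 5.0410 and n ≤ 32.923. The largest whole number is 32.

32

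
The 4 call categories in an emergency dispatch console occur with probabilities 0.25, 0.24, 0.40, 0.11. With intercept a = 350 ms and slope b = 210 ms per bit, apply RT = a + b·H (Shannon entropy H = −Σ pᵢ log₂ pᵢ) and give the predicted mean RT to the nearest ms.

743 ms

Entropy contributions −pᵢ log₂ pᵢ: 0.5000, 0.4941, 0.5288, 0.3503; sum H = 1.8732 bits.
RT = a + bH = 350 + 210·1.8732 = 743.37 ms.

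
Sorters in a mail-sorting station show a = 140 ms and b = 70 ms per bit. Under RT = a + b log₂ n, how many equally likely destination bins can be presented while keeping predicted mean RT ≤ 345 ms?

7

Information budget: (345 − 140)/70 = 2.9286 bits, so n ≤ 2^2.9286 = 7.614 → at most 7.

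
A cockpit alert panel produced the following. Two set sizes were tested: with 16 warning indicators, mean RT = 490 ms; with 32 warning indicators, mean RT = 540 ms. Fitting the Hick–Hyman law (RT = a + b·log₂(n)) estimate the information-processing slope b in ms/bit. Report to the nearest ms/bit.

50 ms/bit

The slope on a log₂ axis is (540 − 490) / (5 − 4) = 50 ms/bit.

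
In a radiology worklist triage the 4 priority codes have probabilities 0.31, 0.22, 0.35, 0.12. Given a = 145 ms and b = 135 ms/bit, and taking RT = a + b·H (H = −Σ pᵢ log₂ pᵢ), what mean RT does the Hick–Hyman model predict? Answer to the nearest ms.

Entropy contributions −pᵢ log₂ pᵢ: 0.5238, 0.4806, 0.5301, 0.3671; sum H = 1.9015 bits.
RT = a + bH = 145 + 135·1.9015 = 401.71 ms.

402 ms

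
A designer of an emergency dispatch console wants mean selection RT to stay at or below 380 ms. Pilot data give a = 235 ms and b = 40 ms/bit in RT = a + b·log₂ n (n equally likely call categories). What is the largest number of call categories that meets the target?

Information budget: (380 − 235)/40 = 3.6250 bits, so n ≤ 2^3.6250 = 12.338 → at most 12.

12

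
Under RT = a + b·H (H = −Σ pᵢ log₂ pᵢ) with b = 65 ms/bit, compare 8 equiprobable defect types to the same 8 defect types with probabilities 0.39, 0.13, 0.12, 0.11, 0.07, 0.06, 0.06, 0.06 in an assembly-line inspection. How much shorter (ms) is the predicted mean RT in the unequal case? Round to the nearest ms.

The RT saving is b·ΔH. Equiprobable H₀ = log₂(8) = 3.0000 bits; with the given probabilities H = 2.6290 bits.
b·(H₀ − H) = 65 × (3.0000 − 2.6290) = 24.12 ms.

24 ms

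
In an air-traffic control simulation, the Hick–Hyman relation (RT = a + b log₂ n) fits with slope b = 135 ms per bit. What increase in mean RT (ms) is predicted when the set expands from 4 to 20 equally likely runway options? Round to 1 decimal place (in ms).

313.5 ms

The intercept a cancels: ΔRT = b·(log₂ n₂ − log₂ n₁) = b·log₂(n₂/n₁).
log₂(20) − log₂(4) = 4.3219 − 2 = 2.3219.
ΔRT = 135 × 2.3219 = 313.460 ms.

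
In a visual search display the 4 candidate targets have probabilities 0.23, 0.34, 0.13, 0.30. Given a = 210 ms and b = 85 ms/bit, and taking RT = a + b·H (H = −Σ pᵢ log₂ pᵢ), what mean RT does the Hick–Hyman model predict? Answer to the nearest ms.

373 ms

H = 0.23·log₂(1/0.23) + 0.34·log₂(1/0.34) + 0.13·log₂(1/0.13) + 0.30·log₂(1/0.30) = 1.9206 bits.
RT = 210 + 85 × 1.9206 = 373.25 ms.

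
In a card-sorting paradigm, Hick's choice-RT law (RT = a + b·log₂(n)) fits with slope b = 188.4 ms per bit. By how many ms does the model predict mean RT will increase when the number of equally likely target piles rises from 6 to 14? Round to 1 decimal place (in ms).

Only the slope matters, since a is common to both: ΔRT = b·log₂(n₂/n₁).
log₂(14) − log₂(6) = 3.8074 − 2.5850 = 1.2224.
ΔRT = 188.4 × 1.2224 = 230.299 ms.

230.3 ms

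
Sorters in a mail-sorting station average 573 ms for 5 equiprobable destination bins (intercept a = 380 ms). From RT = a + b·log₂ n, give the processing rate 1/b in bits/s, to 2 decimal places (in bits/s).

b = (573 − 380)/log₂ 5 = 193/2.3219 = 83.121 ms per bit = 0.08312 s/bit; the reciprocal is 12.031 bits/s.

12.03 bits/s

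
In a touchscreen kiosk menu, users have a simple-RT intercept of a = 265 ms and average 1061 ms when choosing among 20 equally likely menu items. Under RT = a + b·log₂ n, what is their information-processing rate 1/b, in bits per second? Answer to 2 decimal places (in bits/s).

5.43 bits/s

b = (1061 − 265)/log₂ 20 = 796/4.3219 = 184.177 ms per bit = 0.18418 s/bit; the reciprocal is 5.430 bits/s.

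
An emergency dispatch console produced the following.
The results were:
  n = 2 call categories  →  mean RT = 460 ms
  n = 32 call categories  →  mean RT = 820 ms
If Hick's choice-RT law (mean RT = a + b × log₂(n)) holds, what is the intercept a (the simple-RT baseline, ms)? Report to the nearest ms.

Slope: b = (820 − 460) / (log₂ 32 − log₂ 2) = 360/4.0000 = 90 ms/bit.
a = RT₁ − b·log₂ n₁ = 460 − 90 × 1 = 370.000 ms.

370 ms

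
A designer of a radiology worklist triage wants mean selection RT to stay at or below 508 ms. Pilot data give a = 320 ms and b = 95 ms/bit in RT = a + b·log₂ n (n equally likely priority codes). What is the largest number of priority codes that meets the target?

3

Set 320 + 95·log₂ n ≤ 508 → log₂ n ≤ (508 − 320)/95 = 1.9789.
So n ≤ 2^1.9789 = 3.942; the largest integer n is 3.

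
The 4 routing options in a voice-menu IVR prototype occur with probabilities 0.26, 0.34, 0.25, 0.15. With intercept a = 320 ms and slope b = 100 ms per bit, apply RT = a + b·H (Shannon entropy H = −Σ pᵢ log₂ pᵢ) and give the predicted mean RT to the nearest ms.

Entropy contributions −pᵢ log₂ pᵢ: 0.5053, 0.5292, 0.5000, 0.4105; sum H = 1.9450 bits.
RT = a + bH = 320 + 100·1.9450 = 514.50 ms.

515 ms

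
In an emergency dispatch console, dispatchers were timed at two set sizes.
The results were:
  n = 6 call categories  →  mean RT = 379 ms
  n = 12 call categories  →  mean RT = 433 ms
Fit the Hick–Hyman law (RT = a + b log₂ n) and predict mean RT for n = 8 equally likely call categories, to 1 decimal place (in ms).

401.4 ms

Fit slope and intercept:
  b = (433 − 379) / (log₂ 12 − log₂ 6) = 54 / (3.5850 − 2.5850) = 54.000 ms/bit
  a = 379 − 54.000 × 2.5850 = 239.412 ms
Then RT(8) = 239.412 + 54.000 × log₂ 8 = 239.412 + 54.000 × 3 ≈ 401.412 ms.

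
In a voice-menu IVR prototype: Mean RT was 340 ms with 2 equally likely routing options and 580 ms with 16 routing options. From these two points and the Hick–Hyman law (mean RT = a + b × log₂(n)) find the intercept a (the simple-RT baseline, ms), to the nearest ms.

260 ms

The slope on a log₂ axis is (580 − 340) / (4 − 1) = 80 ms/bit.
a = RT₁ − b·log₂ n₁ = 340 − 80 × 1 = 260.000 ms.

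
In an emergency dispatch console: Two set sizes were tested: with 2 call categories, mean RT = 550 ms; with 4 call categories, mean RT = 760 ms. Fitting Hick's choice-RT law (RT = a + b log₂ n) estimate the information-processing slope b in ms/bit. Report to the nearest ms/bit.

210 ms/bit

The slope on a log₂ axis is (760 − 550) / (2 − 1) = 210 ms/bit.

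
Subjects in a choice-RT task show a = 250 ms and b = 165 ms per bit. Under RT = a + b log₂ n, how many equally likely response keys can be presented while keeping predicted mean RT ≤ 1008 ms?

165·log₂ n ≤ 1008 − 250 = 758, giving log₂ n ≤ 4.5939 and n ≤ 24.150. The largest whole number is 24.

24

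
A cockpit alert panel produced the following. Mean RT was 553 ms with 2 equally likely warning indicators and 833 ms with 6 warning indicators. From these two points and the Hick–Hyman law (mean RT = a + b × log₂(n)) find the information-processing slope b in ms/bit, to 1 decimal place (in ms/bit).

Slope: b = (833 − 553) / (log₂ 6 − log₂ 2) = 280/1.5850 = 176.660 ms/bit.

176.7 ms/bit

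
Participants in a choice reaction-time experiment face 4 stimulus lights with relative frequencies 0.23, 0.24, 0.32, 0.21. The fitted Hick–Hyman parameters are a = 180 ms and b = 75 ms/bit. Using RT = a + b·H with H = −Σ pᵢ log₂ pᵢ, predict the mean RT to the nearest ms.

H = 0.23·log₂(1/0.23) + 0.24·log₂(1/0.24) + 0.32·log₂(1/0.32) + 0.21·log₂(1/0.21) = 1.9807 bits.
RT = 180 + 75 × 1.9807 = 328.55 ms.

329 ms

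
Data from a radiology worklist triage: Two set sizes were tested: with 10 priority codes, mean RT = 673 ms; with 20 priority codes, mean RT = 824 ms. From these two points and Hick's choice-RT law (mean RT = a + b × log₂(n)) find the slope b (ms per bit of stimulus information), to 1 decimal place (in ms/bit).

151.0 ms/bit

b = (RT₂ − RT₁)/(log₂ n₂ − log₂ n₁) = (824 − 673)/(4.3219 − 3.3219) = 151.000 ms/bit.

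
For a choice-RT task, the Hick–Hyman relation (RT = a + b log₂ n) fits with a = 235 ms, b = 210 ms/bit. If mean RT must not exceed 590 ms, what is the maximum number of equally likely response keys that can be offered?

Set 235 + 210·log₂ n ≤ 590 → log₂ n ≤ (590 − 235)/210 = 1.6905.
So n ≤ 2^1.6905 = 3.228; the largest integer n is 3.

3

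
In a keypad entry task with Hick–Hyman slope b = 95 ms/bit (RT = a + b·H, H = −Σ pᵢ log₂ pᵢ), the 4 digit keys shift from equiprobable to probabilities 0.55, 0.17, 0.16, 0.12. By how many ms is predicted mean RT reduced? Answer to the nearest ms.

Equiprobable entropy H₀ = log₂ 4 = 2.0000 bits.
Skewed entropy H = −Σ pᵢ log₂ pᵢ = 1.6990 bits.
ΔRT = b·(H₀ − H) = 95 × 0.3010 = 28.59 ms.

29 ms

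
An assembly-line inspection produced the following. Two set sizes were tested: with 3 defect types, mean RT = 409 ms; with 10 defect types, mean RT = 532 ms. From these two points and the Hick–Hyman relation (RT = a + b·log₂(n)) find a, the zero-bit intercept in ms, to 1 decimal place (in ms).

b = (RT₂ − RT₁)/(log₂ n₂ − log₂ n₁) = (532 − 409)/(3.3219 − 1.5850) = 70.813 ms/bit.
Intercept: a = 409 − 70.813·log₂(3) = 296.764 ms.

296.8 ms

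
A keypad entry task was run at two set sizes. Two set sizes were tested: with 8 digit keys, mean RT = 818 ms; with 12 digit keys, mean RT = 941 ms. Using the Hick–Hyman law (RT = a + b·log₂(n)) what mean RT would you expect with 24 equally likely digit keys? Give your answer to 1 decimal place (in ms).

Fit slope and intercept:
  b = (941 − 818) / (log₂ 12 − log₂ 8) = 123 / (3.5850 − 3) = 210.270 ms/bit
  a = 818 − 210.270 × 3 = 187.190 ms
Then RT(24) = 187.190 + 210.270 × log₂ 24 = 187.190 + 210.270 × 4.5850 ≈ 1151.270 ms.

1151.3 ms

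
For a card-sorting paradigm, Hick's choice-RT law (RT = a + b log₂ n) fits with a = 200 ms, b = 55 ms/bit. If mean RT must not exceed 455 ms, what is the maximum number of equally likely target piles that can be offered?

24

55·log₂ n ≤ 455 − 200 = 255, giving log₂ n ≤ 4.6364 and n ≤ 24.871. The largest whole number is 24.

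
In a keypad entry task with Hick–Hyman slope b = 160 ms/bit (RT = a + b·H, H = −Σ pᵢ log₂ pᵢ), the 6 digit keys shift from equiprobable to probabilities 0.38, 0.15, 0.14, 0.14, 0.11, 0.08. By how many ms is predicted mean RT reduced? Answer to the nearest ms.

The RT saving is b·ΔH. Equiprobable H₀ = log₂(6) = 2.5850 bits; with the given probabilities H = 2.3770 bits.
b·(H₀ − H) = 160 × (2.5850 − 2.3770) = 33.27 ms.

33 ms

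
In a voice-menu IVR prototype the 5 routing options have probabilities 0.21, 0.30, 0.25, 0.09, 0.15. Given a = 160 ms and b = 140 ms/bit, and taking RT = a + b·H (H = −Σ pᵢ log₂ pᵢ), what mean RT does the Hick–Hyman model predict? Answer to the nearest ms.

Entropy contributions −pᵢ log₂ pᵢ: 0.4728, 0.5211, 0.5000, 0.3127, 0.4105; sum H = 2.2171 bits.
RT = a + bH = 160 + 140·2.2171 = 470.40 ms.

470 ms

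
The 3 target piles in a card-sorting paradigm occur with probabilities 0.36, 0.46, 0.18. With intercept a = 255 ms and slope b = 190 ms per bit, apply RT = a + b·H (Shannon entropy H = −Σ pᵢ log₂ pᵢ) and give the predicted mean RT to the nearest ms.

538 ms

H = 0.36·log₂(1/0.36) + 0.46·log₂(1/0.46) + 0.18·log₂(1/0.18) = 1.4913 bits.
RT = 255 + 190 × 1.4913 = 538.34 ms.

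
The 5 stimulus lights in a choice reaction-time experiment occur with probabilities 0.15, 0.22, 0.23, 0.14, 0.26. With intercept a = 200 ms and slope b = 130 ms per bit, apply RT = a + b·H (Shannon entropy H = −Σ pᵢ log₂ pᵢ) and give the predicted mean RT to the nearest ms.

Entropy contributions −pᵢ log₂ pᵢ: 0.4105, 0.4806, 0.4877, 0.3971, 0.5053; sum H = 2.2812 bits.
RT = a + bH = 200 + 130·2.2812 = 496.55 ms.

497 ms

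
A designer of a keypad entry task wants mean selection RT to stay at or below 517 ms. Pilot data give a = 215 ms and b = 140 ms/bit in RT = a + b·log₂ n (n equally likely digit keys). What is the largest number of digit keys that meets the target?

4

Information budget: (517 − 215)/140 = 2.1571 bits, so n ≤ 2^2.1571 = 4.460 → at most 4.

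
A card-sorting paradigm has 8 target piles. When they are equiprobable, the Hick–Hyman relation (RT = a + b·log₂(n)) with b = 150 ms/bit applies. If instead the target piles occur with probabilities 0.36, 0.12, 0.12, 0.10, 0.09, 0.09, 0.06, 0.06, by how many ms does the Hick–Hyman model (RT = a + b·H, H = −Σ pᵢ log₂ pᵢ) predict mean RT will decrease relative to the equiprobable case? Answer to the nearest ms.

Equiprobable entropy H₀ = log₂ 8 = 3.0000 bits.
Skewed entropy H = −Σ pᵢ log₂ pᵢ = 2.7093 bits.
ΔRT = b·(H₀ − H) = 150 × 0.2907 = 43.60 ms.

44 ms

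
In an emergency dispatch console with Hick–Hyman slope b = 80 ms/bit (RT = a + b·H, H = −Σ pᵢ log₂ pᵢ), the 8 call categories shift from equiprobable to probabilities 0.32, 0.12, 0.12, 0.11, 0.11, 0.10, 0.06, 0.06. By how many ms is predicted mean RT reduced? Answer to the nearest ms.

Equiprobable entropy H₀ = log₂ 8 = 3.0000 bits.
Skewed entropy H = −Σ pᵢ log₂ pᵢ = 2.7800 bits.
ΔRT = b·(H₀ − H) = 80 × 0.2200 = 17.60 ms.

18 ms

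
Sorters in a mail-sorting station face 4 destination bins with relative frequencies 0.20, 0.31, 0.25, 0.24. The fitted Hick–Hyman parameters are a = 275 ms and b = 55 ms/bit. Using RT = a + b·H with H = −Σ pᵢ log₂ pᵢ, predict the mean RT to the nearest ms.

H = 0.20·log₂(1/0.20) + 0.31·log₂(1/0.31) + 0.25·log₂(1/0.25) + 0.24·log₂(1/0.24) = 1.9823 bits.
RT = 275 + 55 × 1.9823 = 384.03 ms.

384 ms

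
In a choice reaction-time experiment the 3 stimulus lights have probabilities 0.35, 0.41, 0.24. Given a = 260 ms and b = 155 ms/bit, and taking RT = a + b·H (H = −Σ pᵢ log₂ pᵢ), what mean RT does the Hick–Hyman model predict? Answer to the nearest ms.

Entropy contributions −pᵢ log₂ pᵢ: 0.5301, 0.5274, 0.4941; sum H = 1.5516 bits.
RT = a + bH = 260 + 155·1.5516 = 500.50 ms.

501 ms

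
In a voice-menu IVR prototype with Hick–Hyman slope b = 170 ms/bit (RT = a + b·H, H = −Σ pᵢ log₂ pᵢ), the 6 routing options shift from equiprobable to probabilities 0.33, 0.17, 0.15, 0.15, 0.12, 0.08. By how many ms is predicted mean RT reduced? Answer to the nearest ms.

24 ms

The RT saving is b·ΔH. Equiprobable H₀ = log₂(6) = 2.5850 bits; with the given probabilities H = 2.4421 bits.
b·(H₀ − H) = 170 × (2.5850 − 2.4421) = 24.29 ms.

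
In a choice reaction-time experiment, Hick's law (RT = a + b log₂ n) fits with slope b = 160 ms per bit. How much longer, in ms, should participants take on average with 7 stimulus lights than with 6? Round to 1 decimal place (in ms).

35.6 ms

Only the slope matters, since a is common to both: ΔRT = b·log₂(n₂/n₁).
log₂(7) − log₂(6) = 2.8074 − 2.5850 = 0.2224.
ΔRT = 160 × 0.2224 = 35.583 ms.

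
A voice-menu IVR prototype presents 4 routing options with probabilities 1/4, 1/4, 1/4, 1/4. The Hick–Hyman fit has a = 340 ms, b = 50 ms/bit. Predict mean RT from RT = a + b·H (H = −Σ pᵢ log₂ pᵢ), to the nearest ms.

440 ms

H = −Σ pᵢ log₂ pᵢ = 0.25·2 + 0.25·2 + 0.25·2 + 0.25·2 = 2.000 bits.
RT = 340 + 50 × 2.000 = 440.00 ms.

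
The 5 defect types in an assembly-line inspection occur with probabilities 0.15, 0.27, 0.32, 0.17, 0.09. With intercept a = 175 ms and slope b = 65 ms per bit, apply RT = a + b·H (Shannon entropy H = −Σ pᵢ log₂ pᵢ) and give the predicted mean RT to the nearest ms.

318 ms

H = 0.15·log₂(1/0.15) + 0.27·log₂(1/0.27) + 0.32·log₂(1/0.32) + 0.17·log₂(1/0.17) + 0.09·log₂(1/0.09) = 2.1938 bits.
RT = 175 + 65 × 2.1938 = 317.60 ms.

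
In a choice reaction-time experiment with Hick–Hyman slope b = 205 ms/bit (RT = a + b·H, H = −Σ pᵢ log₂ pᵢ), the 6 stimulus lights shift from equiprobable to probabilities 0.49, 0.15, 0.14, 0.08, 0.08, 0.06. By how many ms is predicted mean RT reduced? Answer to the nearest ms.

92 ms

The RT saving is b·ΔH. Equiprobable H₀ = log₂(6) = 2.5850 bits; with the given probabilities H = 2.1385 bits.
b·(H₀ − H) = 205 × (2.5850 − 2.1385) = 91.53 ms.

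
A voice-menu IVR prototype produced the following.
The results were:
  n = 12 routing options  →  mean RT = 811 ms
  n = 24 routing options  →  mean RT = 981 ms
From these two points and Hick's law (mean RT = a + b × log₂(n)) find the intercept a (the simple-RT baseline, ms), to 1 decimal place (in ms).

201.6 ms

b = (RT₂ − RT₁)/(log₂ n₂ − log₂ n₁) = (981 − 811)/(4.5850 − 3.5850) = 170.000 ms/bit.
Intercept: a = 811 − 170.000·log₂(12) = 201.556 ms.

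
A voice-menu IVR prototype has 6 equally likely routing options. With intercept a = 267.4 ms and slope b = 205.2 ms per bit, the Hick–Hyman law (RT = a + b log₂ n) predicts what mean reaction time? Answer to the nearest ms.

log₂(6) = 2.5850 bits, so RT = 267.4 + 205.2 × 2.5850 ≈ 797.834 ms.

798 ms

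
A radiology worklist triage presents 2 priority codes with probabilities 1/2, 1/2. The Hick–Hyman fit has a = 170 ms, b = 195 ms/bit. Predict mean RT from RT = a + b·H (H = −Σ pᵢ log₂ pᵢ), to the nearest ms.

365 ms

Each term −pᵢ log₂ pᵢ: 0.5·1 + 0.5·1; summed, H = 1.000 bits.
Mean RT = a + bH = 170 + 195·1.000 = 365.00 ms.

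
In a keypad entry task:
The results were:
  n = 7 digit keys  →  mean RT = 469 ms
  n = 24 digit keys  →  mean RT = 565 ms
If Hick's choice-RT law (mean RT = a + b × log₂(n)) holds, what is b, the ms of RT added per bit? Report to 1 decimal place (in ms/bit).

54.0 ms/bit

b = (RT₂ − RT₁)/(log₂ n₂ − log₂ n₁) = (565 − 469)/(4.5850 − 2.8074) = 54.005 ms/bit.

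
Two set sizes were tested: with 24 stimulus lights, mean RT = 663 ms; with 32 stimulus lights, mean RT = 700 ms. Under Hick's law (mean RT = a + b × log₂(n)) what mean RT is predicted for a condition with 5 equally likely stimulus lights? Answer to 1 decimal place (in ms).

461.3 ms

With log₂ n on the abscissa the relation is linear; from the two conditions:
  b = (700 − 663) / (log₂ 32 − log₂ 24) = 37 / (5 − 4.5850) = 89.149 ms/bit
  a = 663 − 89.149 × 4.5850 = 254.257 ms
Then RT(5) = 254.257 + 89.149 × log₂ 5 = 254.257 + 89.149 × 2.3219 ≈ 461.254 ms.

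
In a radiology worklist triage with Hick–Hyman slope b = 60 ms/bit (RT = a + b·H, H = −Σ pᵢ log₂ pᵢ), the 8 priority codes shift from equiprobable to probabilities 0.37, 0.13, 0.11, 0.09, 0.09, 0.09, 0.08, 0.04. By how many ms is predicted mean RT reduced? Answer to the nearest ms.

Equiprobable entropy H₀ = log₂ 8 = 3.0000 bits.
Skewed entropy H = −Σ pᵢ log₂ pᵢ = 2.6789 bits.
ΔRT = b·(H₀ − H) = 60 × 0.3211 = 19.27 ms.

19 ms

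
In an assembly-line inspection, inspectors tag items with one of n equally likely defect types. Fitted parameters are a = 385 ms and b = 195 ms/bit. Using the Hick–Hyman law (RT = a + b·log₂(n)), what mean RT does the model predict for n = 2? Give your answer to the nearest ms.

580 ms

log₂(2) = 1 bits, so RT = 385 + 195 × 1 ≈ 580.000 ms.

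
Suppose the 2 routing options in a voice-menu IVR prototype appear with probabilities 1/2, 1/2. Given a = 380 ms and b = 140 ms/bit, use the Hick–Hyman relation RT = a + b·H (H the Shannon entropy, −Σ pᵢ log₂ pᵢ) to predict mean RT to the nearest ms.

Each term −pᵢ log₂ pᵢ: 0.5·1 + 0.5·1; summed, H = 1.000 bits.
Mean RT = a + bH = 380 + 140·1.000 = 520.00 ms.

520 ms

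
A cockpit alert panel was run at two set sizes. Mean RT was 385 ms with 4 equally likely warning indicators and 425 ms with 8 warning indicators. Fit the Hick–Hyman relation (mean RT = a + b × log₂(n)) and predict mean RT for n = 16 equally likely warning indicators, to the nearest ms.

465 ms

Solve the two-equation system in a and b:
  b = (425 − 385) / (log₂ 8 − log₂ 4) = 40 / (3 − 2) = 40 ms/bit
  a = 385 − 40 × 2 = 305 ms
Then RT(16) = 305 + 40 × log₂ 16 = 305 + 40 × 4 ≈ 465.000 ms.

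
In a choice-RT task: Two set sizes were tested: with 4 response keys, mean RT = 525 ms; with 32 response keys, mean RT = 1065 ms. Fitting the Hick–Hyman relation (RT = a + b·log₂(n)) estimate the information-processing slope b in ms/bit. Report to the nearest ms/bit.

b = (RT₂ − RT₁)/(log₂ n₂ − log₂ n₁) = (1065 − 525)/(5 − 2) = 180 ms/bit.

180 ms/bit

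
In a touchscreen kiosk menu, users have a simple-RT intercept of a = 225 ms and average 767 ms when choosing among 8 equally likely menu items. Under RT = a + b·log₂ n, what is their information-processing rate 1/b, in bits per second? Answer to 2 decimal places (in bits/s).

b = (767 − 225)/log₂ 8 = 542/3 = 180.667 ms per bit = 0.18067 s/bit; the reciprocal is 5.535 bits/s.

5.54 bits/s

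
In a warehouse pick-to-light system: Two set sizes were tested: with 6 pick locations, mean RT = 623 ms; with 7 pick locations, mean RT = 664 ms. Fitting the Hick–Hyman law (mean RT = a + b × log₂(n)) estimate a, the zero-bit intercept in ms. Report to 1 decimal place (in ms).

b = (RT₂ − RT₁)/(log₂ n₂ − log₂ n₁) = (664 − 623)/(2.8074 − 2.5850) = 184.359 ms/bit.
a = RT₁ − b·log₂ n₁ = 623 − 184.359 × 2.5850 = 146.439 ms.

146.4 ms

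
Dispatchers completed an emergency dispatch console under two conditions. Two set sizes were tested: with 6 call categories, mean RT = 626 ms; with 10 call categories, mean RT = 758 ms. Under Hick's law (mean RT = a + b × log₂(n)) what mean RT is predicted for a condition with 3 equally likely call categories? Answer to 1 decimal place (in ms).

Fit slope and intercept:
  b = (758 − 626) / (log₂ 10 − log₂ 6) = 132 / (3.3219 − 2.5850) = 179.113 ms/bit
  a = 626 − 179.113 × 2.5850 = 163.000 ms
Then RT(3) = 163.000 + 179.113 × log₂ 3 = 163.000 + 179.113 × 1.5850 ≈ 446.887 ms.

446.9 ms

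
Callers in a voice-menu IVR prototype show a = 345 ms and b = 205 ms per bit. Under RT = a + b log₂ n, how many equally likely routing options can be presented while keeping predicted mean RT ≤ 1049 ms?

Set 345 + 205·log₂ n ≤ 1049 → log₂ n ≤ (1049 − 345)/205 = 3.4341.
So n ≤ 2^3.4341 = 10.809; the largest integer n is 10.

10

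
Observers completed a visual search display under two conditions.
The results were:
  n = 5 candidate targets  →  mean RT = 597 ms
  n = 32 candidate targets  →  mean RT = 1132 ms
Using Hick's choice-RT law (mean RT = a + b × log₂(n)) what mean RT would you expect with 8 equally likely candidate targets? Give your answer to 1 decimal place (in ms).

Fit slope and intercept:
  b = (1132 − 597) / (log₂ 32 − log₂ 5) = 535 / (5 − 2.3219) = 199.771 ms/bit
  a = 597 − 199.771 × 2.3219 = 133.147 ms
Then RT(8) = 133.147 + 199.771 × log₂ 8 = 133.147 + 199.771 × 3 ≈ 732.459 ms.

732.5 ms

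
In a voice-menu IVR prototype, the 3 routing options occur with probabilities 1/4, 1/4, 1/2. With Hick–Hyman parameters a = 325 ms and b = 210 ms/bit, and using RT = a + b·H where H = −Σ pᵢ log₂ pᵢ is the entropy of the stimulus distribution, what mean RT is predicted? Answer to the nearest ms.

640 ms

H = −Σ pᵢ log₂ pᵢ = 0.25·2 + 0.25·2 + 0.5·1 = 1.500 bits.
RT = 325 + 210 × 1.500 = 640.00 ms.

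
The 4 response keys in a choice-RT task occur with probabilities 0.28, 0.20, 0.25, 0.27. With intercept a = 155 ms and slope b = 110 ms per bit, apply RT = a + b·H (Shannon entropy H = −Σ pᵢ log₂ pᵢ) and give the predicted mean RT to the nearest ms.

374 ms

Entropy contributions −pᵢ log₂ pᵢ: 0.5142, 0.4644, 0.5000, 0.5100; sum H = 1.9886 bits.
RT = a + bH = 155 + 110·1.9886 = 373.75 ms.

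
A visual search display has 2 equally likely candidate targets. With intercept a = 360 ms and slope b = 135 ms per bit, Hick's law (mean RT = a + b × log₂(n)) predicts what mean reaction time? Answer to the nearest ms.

log₂(2) = 1 bits, so RT = 360 + 135 × 1 ≈ 495.000 ms.

495 ms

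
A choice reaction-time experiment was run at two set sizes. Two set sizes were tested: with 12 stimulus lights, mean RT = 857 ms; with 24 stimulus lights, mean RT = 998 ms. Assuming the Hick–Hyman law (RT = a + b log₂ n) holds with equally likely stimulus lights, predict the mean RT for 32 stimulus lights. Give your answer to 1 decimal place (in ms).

Solve the two-equation system in a and b:
  b = (998 − 857) / (log₂ 24 − log₂ 12) = 141 / (4.5850 − 3.5850) = 141.000 ms/bit
  a = 857 − 141.000 × 3.5850 = 351.520 ms
Then RT(32) = 351.520 + 141.000 × log₂ 32 = 351.520 + 141.000 × 5 ≈ 1056.520 ms.

1056.5 ms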